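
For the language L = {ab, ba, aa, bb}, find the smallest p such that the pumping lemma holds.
p = 3

For a finite language L, the pumping lemma holds vacuously if p > max|s| for s ∈ L.

The longest string in L = {ab, ba, aa, bb} has length 2.
If p = 3, then no string s ∈ L has |s| ≥ p, so the condition is vacuously true.

The minimum pumping length is p = 3.

Why no smaller p works: for any p ≤ 2, the longest string s ∈ L has |s| = 2 ≥ p, so it would
have to be pumpable; but pumping up (i = 2, 3, ...) produces ever longer strings, which cannot all lie in the
finite language L. So the pumping property fails for every p ≤ 2.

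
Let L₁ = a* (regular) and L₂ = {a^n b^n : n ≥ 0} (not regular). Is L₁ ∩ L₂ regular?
Yes — L₁ ∩ L₂ is regular.

A string of a* contains no b's, and the only string of {a^n b^n} with no b's is ε (n = 0). So L₁ ∩ L₂ = {ε}, a finite language, which is regular.

Note that the bare facts "L₁ regular, L₂ non-regular" do not settle the question by themselves: the closure of regular languages under ∪, ∩, complement and difference applies only when BOTH operands are regular. With a non-regular operand the result can come out regular or non-regular depending on the specific languages, so one has to work out L₁ ∩ L₂ for this particular pair, as above.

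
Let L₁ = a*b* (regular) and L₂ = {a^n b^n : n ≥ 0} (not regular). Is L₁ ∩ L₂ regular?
No — L₁ ∩ L₂ is not regular.

Every string a^n b^n already lies in a*b*, so L₁ ∩ L₂ = {a^n b^n : n ≥ 0} = L₂ itself, which is the standard non-regular language (pump s = a^p b^p).

Note that the bare facts "L₁ regular, L₂ non-regular" do not settle the question by themselves: the closure of regular languages under ∪, ∩, complement and difference applies only when BOTH operands are regular. With a non-regular operand the result can come out regular or non-regular depending on the specific languages, so one has to work out L₁ ∩ L₂ for this particular pair, as above.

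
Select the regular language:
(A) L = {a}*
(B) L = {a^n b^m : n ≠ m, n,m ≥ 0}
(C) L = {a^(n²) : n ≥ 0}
(A) {a}*

(A) L = {a}* is regular.

This can be recognized by a finite automaton (DFA/NFA).
Regular expressions like {a}* define regular languages.

The other choices are not regular:
- {a^n b^m : n ≠ m, n,m ≥ 0}: After pumping a's, we can make n = m
- {a^(n²) : n ≥ 0}: After pumping, length is no longer a perfect square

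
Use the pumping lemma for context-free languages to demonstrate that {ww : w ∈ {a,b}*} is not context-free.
Assume for contradiction that L is context-free, and let p ≥ 1 be the pumping length given by the pumping lemma for CFLs.
Choose s = a^p b^p a^p b^p. Then s ∈ L (take w = a^p b^p) and |s| = 4p ≥ p.
By the CFL pumping lemma, s = uvxyz for some u, v, x, y, z with |vxy| ≤ p, |vy| ≥ 1, and uv^i xy^i z ∈ L for every i ≥ 0.

Write s as four blocks A₁ B₁ A₂ B₂ with A₁ = A₂ = a^p and B₁ = B₂ = b^p. Since |vxy| ≤ p, the window vxy lies inside at most two adjacent blocks. Take i = 0 and let t = uxz, so |t| = 4p − |vy| with 1 ≤ |vy| ≤ p. If |t| is odd, t ∉ L immediately, so assume |vy| is even (hence |vy| ≥ 2) and |t|/2 = 2p − |vy|/2, which satisfies p ≤ |t|/2 ≤ 2p − 1.

Case 1 (vxy inside A₁B₁): t = a^(p−j) b^(p−l) a^p b^p with j + l = |vy|. The second half of t has length < 2p, so it is a suffix of the trailing a^p b^p and ends in b; the first half is a^(p−j) b^(p−l) a^((j+l)/2), which ends in a because (j+l)/2 ≥ 1. The halves differ, so t ∉ L.

Case 2 (vxy inside B₁A₂, straddling the middle): t = a^p b^(p−j) a^(p−l) b^p with j + l = |vy|. If t = ww, then w is a prefix of t of length ≥ p, so w begins with a^p; and w is a suffix of t of length ≥ p, so w ends with b^p. That forces |w| ≥ 2p, contradicting |w| = |t|/2 ≤ 2p − 1. So t ∉ L.

Case 3 (vxy inside A₂B₂): t = a^p b^p a^(p−j) b^(p−l) with j + l = |vy|. The first half of t is a prefix of a^p b^p, so it begins with a; the second half is b^((j+l)/2) a^(p−j) b^(p−l), which begins with b. The halves differ, so t ∉ L.

In every case uv⁰xy⁰z = uxz ∉ L.

This contradicts the CFL pumping lemma, which requires uv^i xy^i z ∈ L for all i ≥ 0.
Hence L = {ww : w ∈ {a,b}*} is not context-free. ∎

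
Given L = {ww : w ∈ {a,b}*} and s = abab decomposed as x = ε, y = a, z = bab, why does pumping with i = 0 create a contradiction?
xy⁰z = bab ∉ L

Pumping with i = 0 replaces y = a by y⁰ = ε:
- Original: s = xyz = abab; abab splits into halves ab · ab, which are equal, so it is in L (w = ab)
- Pumped: xy⁰z = ε · ε · bab = bab
- bab has odd length 3, so it cannot be written as ww and is not in L

The pumping lemma would require xy⁰z ∈ L, so this decomposition yields a contradiction.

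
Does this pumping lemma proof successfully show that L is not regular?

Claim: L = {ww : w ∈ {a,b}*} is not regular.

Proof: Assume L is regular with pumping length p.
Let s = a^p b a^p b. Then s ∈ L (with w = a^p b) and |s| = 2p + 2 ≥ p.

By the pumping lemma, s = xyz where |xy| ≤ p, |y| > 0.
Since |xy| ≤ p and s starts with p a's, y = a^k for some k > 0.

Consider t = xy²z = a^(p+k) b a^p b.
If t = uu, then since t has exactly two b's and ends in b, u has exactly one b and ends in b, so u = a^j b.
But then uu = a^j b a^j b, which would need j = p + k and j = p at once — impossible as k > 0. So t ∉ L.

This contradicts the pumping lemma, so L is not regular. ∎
The proof is correct.

This proof is valid because:
1. s = a^p b a^p b is in L and is chosen in terms of p, so |s| ≥ p holds for every p
2. The decomposition analysis is correct: |xy| ≤ p forces y to lie inside the leading a's
3. The contradiction is valid: the argument shows a^(p+k) b a^p b cannot be split into two equal halves
4. The conclusion follows logically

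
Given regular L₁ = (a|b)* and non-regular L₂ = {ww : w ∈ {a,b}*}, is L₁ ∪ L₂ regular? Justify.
Yes — L₁ ∪ L₂ is regular.

{ww} ⊆ (a|b)*, so L₁ ∪ L₂ = (a|b)*, which is regular.

Note that the bare facts "L₁ regular, L₂ non-regular" do not settle the question by themselves: the closure of regular languages under ∪, ∩, complement and difference applies only when BOTH operands are regular. With a non-regular operand the result can come out regular or non-regular depending on the specific languages, so one has to work out L₁ ∪ L₂ for this particular pair, as above.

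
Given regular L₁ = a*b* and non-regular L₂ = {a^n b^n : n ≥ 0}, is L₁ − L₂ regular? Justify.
No — L₁ − L₂ is not regular.

a*b* − {a^n b^n} = {a^n b^m : n ≠ m}. If this were regular, then its complement intersected with a*b*, namely {a^n b^n : n ≥ 0}, would be regular too (closure under complement and intersection) — contradiction. So L₁ − L₂ is not regular.

Note that the bare facts "L₁ regular, L₂ non-regular" do not settle the question by themselves: the closure of regular languages under ∪, ∩, complement and difference applies only when BOTH operands are regular. With a non-regular operand the result can come out regular or non-regular depending on the specific languages, so one has to work out L₁ − L₂ for this particular pair, as above.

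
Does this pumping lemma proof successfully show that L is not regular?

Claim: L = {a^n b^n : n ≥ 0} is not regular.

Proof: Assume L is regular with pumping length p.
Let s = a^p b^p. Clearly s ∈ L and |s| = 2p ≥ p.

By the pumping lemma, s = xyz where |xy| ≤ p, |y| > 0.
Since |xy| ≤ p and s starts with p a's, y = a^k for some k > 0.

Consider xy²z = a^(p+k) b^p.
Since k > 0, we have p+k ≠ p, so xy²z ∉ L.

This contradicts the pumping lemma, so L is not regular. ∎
The proof is correct.

This proof is valid because:
1. The string s = a^p b^p is correctly in L
2. The decomposition analysis is correct: y must consist only of a's
3. The contradiction is valid: pumping increases a's but not b's
4. The conclusion follows logically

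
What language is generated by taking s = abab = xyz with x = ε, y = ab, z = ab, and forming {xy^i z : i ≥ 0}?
{xy^i z : i ≥ 0} = {(ab)^(i+1) : i ≥ 0} = {ab, abab, ababab, ...}

With x = ε, y = ab, z = ab: Pumping 'ab' gives strings of alternating a's and b's.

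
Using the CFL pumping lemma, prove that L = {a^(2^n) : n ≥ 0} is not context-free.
Assume for contradiction that L is context-free, and let p ≥ 1 be the pumping length given by the pumping lemma for CFLs.
Choose s = a^(2^p). Then s ∈ L and |s| = 2^p ≥ p.
By the CFL pumping lemma, s = uvxyz for some u, v, x, y, z with |vxy| ≤ p, |vy| ≥ 1, and uv^i xy^i z ∈ L for every i ≥ 0.
All symbols are a's, so only lengths matter: let k = |vy|, with 1 ≤ k ≤ |vxy| ≤ p < 2^p.

Take i = 2: |uv²xy²z| = 2^p + k, and 2^p < 2^p + k < 2^p + 2^p = 2^(p+1).
So the length lies strictly between consecutive powers of two and is not a power of 2; uv²xy²z ∉ L.

This contradicts the CFL pumping lemma, which requires uv^i xy^i z ∈ L for all i ≥ 0.
Hence L = {a^(2^n) : n ≥ 0} is not context-free. ∎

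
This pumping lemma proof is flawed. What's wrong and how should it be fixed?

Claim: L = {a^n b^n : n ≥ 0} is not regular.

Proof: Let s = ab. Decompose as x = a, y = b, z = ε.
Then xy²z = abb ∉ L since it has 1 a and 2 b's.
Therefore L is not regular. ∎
Error: The string s = ab might be shorter than the pumping length p.

Correction: Choose s = a^p b^p to ensure |s| ≥ p. Also, the decomposition is wrong: with |xy| ≤ p, y cannot include b's when s starts with p a's.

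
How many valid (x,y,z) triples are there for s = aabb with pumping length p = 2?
3

For s = 'aabb' with pumping length p = 2:

Constraints: |xy| ≤ 2, |y| > 0

Valid decompositions (|xy| ≤ p, |y| ≥ 1):
  • x='', y='a', z='abb'
  • x='a', y='a', z='bb'
  • x='', y='aa', z='bb'

Total count: 3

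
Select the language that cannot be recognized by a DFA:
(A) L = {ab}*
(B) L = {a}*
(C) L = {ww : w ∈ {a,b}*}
(C) {ww : w ∈ {a,b}*}

(C) L = {ww : w ∈ {a,b}*} is NOT regular.

The pumping lemma can be used to prove this:
After pumping, the two halves no longer match

The other languages are regular because they can be recognized by finite automata.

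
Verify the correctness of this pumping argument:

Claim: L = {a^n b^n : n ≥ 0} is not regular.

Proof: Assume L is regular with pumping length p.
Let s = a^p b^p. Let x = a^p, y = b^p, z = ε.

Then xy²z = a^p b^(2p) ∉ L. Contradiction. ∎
The proof is INCORRECT.

Error: The decomposition violates |xy| ≤ p.
With x = a^p and y = b^p, we have |xy| = 2p > p.
The pumping lemma requires |xy| ≤ p, so y must be within the first p characters.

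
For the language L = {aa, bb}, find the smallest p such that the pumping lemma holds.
p = 3

For a finite language L, the pumping lemma holds vacuously if p > max|s| for s ∈ L.

The longest string in L = {aa, bb} has length 2.
If p = 3, then no string s ∈ L has |s| ≥ p, so the condition is vacuously true.

The minimum pumping length is p = 3.

Why no smaller p works: for any p ≤ 2, the longest string s ∈ L has |s| = 2 ≥ p, so it would
have to be pumpable; but pumping up (i = 2, 3, ...) produces ever longer strings, which cannot all lie in the
finite language L. So the pumping property fails for every p ≤ 2.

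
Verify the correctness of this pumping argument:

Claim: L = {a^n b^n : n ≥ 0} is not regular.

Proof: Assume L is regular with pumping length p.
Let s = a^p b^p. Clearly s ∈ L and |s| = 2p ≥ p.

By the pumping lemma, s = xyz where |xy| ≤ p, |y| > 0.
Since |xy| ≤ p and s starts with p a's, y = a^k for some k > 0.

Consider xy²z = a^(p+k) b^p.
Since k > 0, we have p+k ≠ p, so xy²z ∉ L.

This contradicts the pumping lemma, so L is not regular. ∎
The proof is correct.

This proof is valid because:
1. The string s = a^p b^p is correctly in L
2. The decomposition analysis is correct: y must consist only of a's
3. The contradiction is valid: pumping increases a's but not b's
4. The conclusion follows logically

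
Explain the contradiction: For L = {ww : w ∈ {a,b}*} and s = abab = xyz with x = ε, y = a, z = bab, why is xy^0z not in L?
xy⁰z = bab ∉ L

Pumping with i = 0 replaces y = a by y⁰ = ε:
- Original: s = xyz = abab; abab splits into halves ab · ab, which are equal, so it is in L (w = ab)
- Pumped: xy⁰z = ε · ε · bab = bab
- bab has odd length 3, so it cannot be written as ww and is not in L

The pumping lemma would require xy⁰z ∈ L, so this decomposition yields a contradiction.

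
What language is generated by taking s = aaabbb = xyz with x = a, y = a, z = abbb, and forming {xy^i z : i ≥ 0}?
{xy^i z : i ≥ 0} = {a^(2+i) b^3 : i ≥ 0} = {aabbb, aaabbb, aaaabbb, ...}

With x = a, y = a, z = abbb: Starting with aaabbb and pumping the second 'a', we get strings with 2+i a's followed by 3 b's for i = 0, 1, 2, ...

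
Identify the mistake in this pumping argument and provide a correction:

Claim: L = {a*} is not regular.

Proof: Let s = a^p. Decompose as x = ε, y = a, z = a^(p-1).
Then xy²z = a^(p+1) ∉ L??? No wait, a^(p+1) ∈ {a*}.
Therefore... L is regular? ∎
Error: The proof attempts to show a*  is not regular, but a* IS regular!

Correction: a* is a regular language (recognized by a simple DFA with one accepting state and self-loop on 'a'). The pumping lemma can only prove non-regularity, not regularity. For regular languages, pumping always works.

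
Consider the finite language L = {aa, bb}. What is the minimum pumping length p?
p = 3

For a finite language L, the pumping lemma holds vacuously if p > max|s| for s ∈ L.

The longest string in L = {aa, bb} has length 2.
If p = 3, then no string s ∈ L has |s| ≥ p, so the condition is vacuously true.

The minimum pumping length is p = 3.

Why no smaller p works: for any p ≤ 2, the longest string s ∈ L has |s| = 2 ≥ p, so it would
have to be pumpable; but pumping up (i = 2, 3, ...) produces ever longer strings, which cannot all lie in the
finite language L. So the pumping property fails for every p ≤ 2.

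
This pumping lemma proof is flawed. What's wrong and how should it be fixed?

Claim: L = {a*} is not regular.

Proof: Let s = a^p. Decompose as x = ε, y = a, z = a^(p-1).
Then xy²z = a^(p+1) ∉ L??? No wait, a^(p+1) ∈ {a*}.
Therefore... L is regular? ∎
Error: The proof attempts to show a*  is not regular, but a* IS regular!

Correction: a* is a regular language (recognized by a simple DFA with one accepting state and self-loop on 'a'). The pumping lemma can only prove non-regularity, not regularity. For regular languages, pumping always works.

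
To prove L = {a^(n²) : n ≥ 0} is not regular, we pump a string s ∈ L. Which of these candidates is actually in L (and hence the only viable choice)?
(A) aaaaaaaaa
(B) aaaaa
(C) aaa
(A) aaaaaaaaa

The pumping lemma is applied to a string s that lies in L, so first check membership of each option:
- (A) aaaaaaaaa has length 9 = 3², a perfect square, so it is in L ✓
- (B) aaaaa has length 5, strictly between 2² = 4 and 3² = 9, so it is not in L ✗
- (C) aaa has length 3, strictly between 1² = 1 and 2² = 4, so it is not in L ✗

Only (A) aaaaaaaaa is in L, so it is the only candidate that could play the role of s.
(In a complete proof one picks s in terms of the pumping length p so that |s| ≥ p is guaranteed; a fixed string like aaaaaaaaa illustrates the shape of such an s.)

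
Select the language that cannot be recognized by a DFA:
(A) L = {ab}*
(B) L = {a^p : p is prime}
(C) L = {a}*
(B) {a^p : p is prime}

(B) L = {a^p : p is prime} is NOT regular.

The pumping lemma can be used to prove this:
After pumping, the length becomes composite

The other languages are regular because they can be recognized by finite automata.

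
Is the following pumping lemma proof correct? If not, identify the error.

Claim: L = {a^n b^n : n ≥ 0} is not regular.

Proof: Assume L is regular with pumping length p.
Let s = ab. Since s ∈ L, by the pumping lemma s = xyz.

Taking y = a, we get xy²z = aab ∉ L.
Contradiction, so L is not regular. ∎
The proof is INCORRECT.

Error: The string s = ab may be shorter than p.
The pumping lemma only applies to strings with |s| ≥ p, and p is not under our control.
We must choose s in terms of p, e.g. s = a^p b^p, to ensure |s| ≥ p.
(The proof also fixes one particular y; a valid argument must handle every decomposition with |xy| ≤ p and |y| ≥ 1 — for s = a^p b^p this forces y = a^k, and then xy²z = a^(p+k) b^p ∉ L.)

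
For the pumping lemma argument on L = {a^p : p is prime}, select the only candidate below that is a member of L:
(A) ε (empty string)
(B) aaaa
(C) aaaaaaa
(C) aaaaaaa

The pumping lemma is applied to a string s that lies in L, so first check membership of each option:
- (A) ε has length 0, which is not prime, so it is not in L ✗
- (B) aaaa has length 4 = 2 × 2, which is not prime, so it is not in L ✗
- (C) aaaaaaa has length 7, which is prime, so it is in L ✓

Only (C) aaaaaaa is in L, so it is the only candidate that could play the role of s.
(In a complete proof one picks s in terms of the pumping length p so that |s| ≥ p is guaranteed; a fixed string like aaaaaaa illustrates the shape of such an s.)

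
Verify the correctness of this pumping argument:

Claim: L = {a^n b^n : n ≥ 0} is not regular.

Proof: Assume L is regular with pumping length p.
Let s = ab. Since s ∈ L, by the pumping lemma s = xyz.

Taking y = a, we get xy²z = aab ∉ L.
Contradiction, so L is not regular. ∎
The proof is INCORRECT.

Error: The string s = ab may be shorter than p.
The pumping lemma only applies to strings with |s| ≥ p, and p is not under our control.
We must choose s in terms of p, e.g. s = a^p b^p, to ensure |s| ≥ p.
(The proof also fixes one particular y; a valid argument must handle every decomposition with |xy| ≤ p and |y| ≥ 1 — for s = a^p b^p this forces y = a^k, and then xy²z = a^(p+k) b^p ∉ L.)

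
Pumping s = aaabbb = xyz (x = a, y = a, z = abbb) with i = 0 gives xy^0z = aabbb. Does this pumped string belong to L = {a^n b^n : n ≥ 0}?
No

xy⁰z = a · ε · abbb = aabbb.
aabbb has 2 a's and 3 b's; 2 ≠ 3, so it is not in L.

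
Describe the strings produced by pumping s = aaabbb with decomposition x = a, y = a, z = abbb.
{xy^i z : i ≥ 0} = {a^(2+i) b^3 : i ≥ 0} = {aabbb, aaabbb, aaaabbb, ...}

With x = a, y = a, z = abbb: Starting with aaabbb and pumping the second 'a', we get strings with 2+i a's followed by 3 b's for i = 0, 1, 2, ...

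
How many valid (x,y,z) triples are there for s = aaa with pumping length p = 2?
3

For s = 'aaa' with pumping length p = 2:

Constraints: |xy| ≤ 2, |y| > 0

Valid decompositions (|xy| ≤ p, |y| ≥ 1):
  • x='', y='a', z='aa'
  • x='a', y='a', z='a'
  • x='', y='aa', z='a'

Total count: 3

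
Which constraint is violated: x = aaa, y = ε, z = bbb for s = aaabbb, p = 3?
Violated: |y| > 0

The decomposition x = aaa, y = ε, z = bbb for s = aaabbb with p = 3
violates the constraint: |y| > 0

|y| = 0, but the pumping lemma requires |y| > 0 (y must be non-empty).

Pumping lemma constraints:
1. xyz = s (decomposition is valid)
2. |xy| ≤ p
3. |y| > 0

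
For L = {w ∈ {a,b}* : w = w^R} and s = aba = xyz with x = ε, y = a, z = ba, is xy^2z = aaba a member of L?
No

xy²z = ε · aa · ba = aaba.
aaba reversed is abaa ≠ aaba, so it is not a palindrome and is not in L.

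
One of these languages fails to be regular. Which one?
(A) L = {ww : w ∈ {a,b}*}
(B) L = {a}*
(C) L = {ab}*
(A) {ww : w ∈ {a,b}*}

(A) L = {ww : w ∈ {a,b}*} is NOT regular.

The pumping lemma can be used to prove this:
After pumping, the two halves no longer match

The other languages are regular because they can be recognized by finite automata.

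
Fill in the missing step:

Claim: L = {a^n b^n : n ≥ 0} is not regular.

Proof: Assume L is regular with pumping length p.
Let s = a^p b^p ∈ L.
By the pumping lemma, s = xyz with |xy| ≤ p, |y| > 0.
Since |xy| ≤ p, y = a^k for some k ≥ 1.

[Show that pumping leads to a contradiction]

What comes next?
Consider xy²z = a^(p+k) b^p.

Since k ≥ 1, we have p + k > p.
So xy²z has more a's than b's: (p+k) a's vs p b's.
This means xy²z ∉ L because a^n b^n requires equal counts.

This contradicts the pumping lemma which states xy²z ∈ L.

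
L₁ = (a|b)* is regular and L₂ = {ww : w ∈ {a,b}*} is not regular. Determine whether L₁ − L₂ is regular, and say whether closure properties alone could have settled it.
No — L₁ − L₂ is not regular.

L₁ − L₂ is the complement of {ww} within {a,b}*. If it were regular, its complement {ww} would be regular as well (regular languages are closed under complement) — contradiction. So L₁ − L₂ is not regular.

Note that the bare facts "L₁ regular, L₂ non-regular" do not settle the question by themselves: the closure of regular languages under ∪, ∩, complement and difference applies only when BOTH operands are regular. With a non-regular operand the result can come out regular or non-regular depending on the specific languages, so one has to work out L₁ − L₂ for this particular pair, as above.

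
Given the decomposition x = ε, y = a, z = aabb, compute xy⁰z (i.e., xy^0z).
aabb

Given x = '', y = 'a', z = 'aabb' and i = 0:

xy^0z = x + y·y·...·y (0 times) + z
       = '' + 'a'^0 + 'aabb'
       = '' + '' + 'aabb'
       = 'aabb'

The pumped string is 'aabb' with length 4.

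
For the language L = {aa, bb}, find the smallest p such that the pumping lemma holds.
p = 3

For a finite language L, the pumping lemma holds vacuously if p > max|s| for s ∈ L.

The longest string in L = {aa, bb} has length 2.
If p = 3, then no string s ∈ L has |s| ≥ p, so the condition is vacuously true.

The minimum pumping length is p = 3.

Why no smaller p works: for any p ≤ 2, the longest string s ∈ L has |s| = 2 ≥ p, so it would
have to be pumpable; but pumping up (i = 2, 3, ...) produces ever longer strings, which cannot all lie in the
finite language L. So the pumping property fails for every p ≤ 2.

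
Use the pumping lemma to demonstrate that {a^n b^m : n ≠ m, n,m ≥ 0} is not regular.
Assume for contradiction that L is regular, and let p ≥ 1 be the pumping length given by the pumping lemma.
Choose s = a^p b^(p + p!). Then s ∈ L because p ≠ p + p! (as p! ≥ 1), and |s| ≥ p.
By the pumping lemma, s = xyz for some x, y, z with |xy| ≤ p, |y| ≥ 1, and xy^i z ∈ L for every i ≥ 0.
Since |xy| ≤ p and the first p symbols of s are all a's, y = a^k for some k with 1 ≤ k ≤ p.
For every i ≥ 0, xy^i z = a^(p + (i − 1)k) b^(p + p!).

Because 1 ≤ k ≤ p, k divides p!. Let t = p!/k (a positive integer) and take i = t + 1.
Then the number of a's is p + tk = p + p!, which equals the number of b's.
So xy^(t+1) z = a^(p + p!) b^(p + p!) has equally many a's and b's and is NOT in L.

This contradicts the pumping lemma, which requires xy^i z ∈ L for all i ≥ 0.
Hence L = {a^n b^m : n ≠ m, n,m ≥ 0} is not regular. ∎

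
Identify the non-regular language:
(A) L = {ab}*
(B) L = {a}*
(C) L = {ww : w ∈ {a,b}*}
(C) {ww : w ∈ {a,b}*}

(C) L = {ww : w ∈ {a,b}*} is NOT regular.

The pumping lemma can be used to prove this:
After pumping, the two halves no longer match

The other languages are regular because they can be recognized by finite automata.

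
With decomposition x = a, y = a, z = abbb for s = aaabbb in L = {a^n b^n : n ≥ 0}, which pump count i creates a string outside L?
i = 2

xy²z = a · aa · abbb = aaaabbb; aaaabbb has 4 a's and 3 b's; 4 ≠ 3, so it is not in L.
(Other choices also work, e.g. i = 0, 3; only i = 1 is guaranteed to stay in L since xy¹z = s.)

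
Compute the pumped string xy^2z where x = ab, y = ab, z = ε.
ababab

Given x = 'ab', y = 'ab', z = '' and i = 2:

xy^2z = x + y·y·...·y (2 times) + z
       = 'ab' + 'ab'^2 + ''
       = 'ab' + 'abab' + ''
       = 'ababab'

The pumped string is 'ababab' with length 6.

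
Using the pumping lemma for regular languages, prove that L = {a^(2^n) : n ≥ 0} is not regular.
Assume for contradiction that L is regular, and let p ≥ 1 be the pumping length given by the pumping lemma.
Choose s = a^(2^p). Then s ∈ L and |s| = 2^p ≥ p.
By the pumping lemma, s = xyz for some x, y, z with |xy| ≤ p, |y| ≥ 1, and xy^i z ∈ L for every i ≥ 0.
Here y = a^k for some k with 1 ≤ k ≤ |xy| ≤ p, and p < 2^p.

Take i = 2: |xy²z| = 2^p + k.
Now 2^p < 2^p + k ≤ 2^p + p < 2^p + 2^p = 2^(p+1).
So |xy²z| lies strictly between the consecutive powers of two 2^p and 2^(p+1), hence is not a power of 2, and xy²z ∉ L.

This contradicts the pumping lemma, which requires xy^i z ∈ L for all i ≥ 0.
Hence L = {a^(2^n) : n ≥ 0} is not regular. ∎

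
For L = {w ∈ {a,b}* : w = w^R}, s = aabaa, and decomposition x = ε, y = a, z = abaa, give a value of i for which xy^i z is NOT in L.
i = 2

xy²z = ε · aa · abaa = aaabaa; aaabaa reversed is aabaaa ≠ aaabaa, so it is not a palindrome and is not in L.
(Other choices also work, e.g. i = 0, 3; only i = 1 is guaranteed to stay in L since xy¹z = s.)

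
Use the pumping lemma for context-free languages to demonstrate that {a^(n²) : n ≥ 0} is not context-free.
Assume for contradiction that L is context-free, and let p ≥ 1 be the pumping length given by the pumping lemma for CFLs.
Choose s = a^(p²). Then s ∈ L and |s| = p² ≥ p.
By the CFL pumping lemma, s = uvxyz for some u, v, x, y, z with |vxy| ≤ p, |vy| ≥ 1, and uv^i xy^i z ∈ L for every i ≥ 0.
All symbols are a's, so only lengths matter: let k = |vy|, with 1 ≤ k ≤ |vxy| ≤ p.

Take i = 2: |uv²xy²z| = p² + k, and p² < p² + k ≤ p² + p < (p + 1)².
So the length lies strictly between consecutive squares and is not a perfect square; uv²xy²z ∉ L.

This contradicts the CFL pumping lemma, which requires uv^i xy^i z ∈ L for all i ≥ 0.
Hence L = {a^(n²) : n ≥ 0} is not context-free. ∎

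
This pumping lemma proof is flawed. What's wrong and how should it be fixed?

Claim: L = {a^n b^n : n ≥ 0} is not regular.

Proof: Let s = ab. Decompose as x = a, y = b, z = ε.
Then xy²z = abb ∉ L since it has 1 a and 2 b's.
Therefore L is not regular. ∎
Error: The string s = ab might be shorter than the pumping length p.

Correction: Choose s = a^p b^p to ensure |s| ≥ p. Also, the decomposition is wrong: with |xy| ≤ p, y cannot include b's when s starts with p a's.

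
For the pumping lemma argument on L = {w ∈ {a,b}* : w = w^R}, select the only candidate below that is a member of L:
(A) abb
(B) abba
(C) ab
(B) abba

The pumping lemma is applied to a string s that lies in L, so first check membership of each option:
- (A) abb reversed is bba ≠ abb, so it is not a palindrome and is not in L ✗
- (B) abba reversed is abba, the same string, so it is a palindrome and is in L ✓
- (C) ab reversed is ba ≠ ab, so it is not a palindrome and is not in L ✗

Only (B) abba is in L, so it is the only candidate that could play the role of s.
(In a complete proof one picks s in terms of the pumping length p so that |s| ≥ p is guaranteed; a fixed string like abba illustrates the shape of such an s.)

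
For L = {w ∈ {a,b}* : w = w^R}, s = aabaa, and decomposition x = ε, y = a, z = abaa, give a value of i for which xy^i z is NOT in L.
i = 2

xy²z = ε · aa · abaa = aaabaa; aaabaa reversed is aabaaa ≠ aaabaa, so it is not a palindrome and is not in L.
(Other choices also work, e.g. i = 0, 3; only i = 1 is guaranteed to stay in L since xy¹z = s.)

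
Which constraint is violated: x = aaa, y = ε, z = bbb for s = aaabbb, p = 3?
Violated: |y| > 0

The decomposition x = aaa, y = ε, z = bbb for s = aaabbb with p = 3
violates the constraint: |y| > 0

|y| = 0, but the pumping lemma requires |y| > 0 (y must be non-empty).

Pumping lemma constraints:
1. xyz = s (decomposition is valid)
2. |xy| ≤ p
3. |y| > 0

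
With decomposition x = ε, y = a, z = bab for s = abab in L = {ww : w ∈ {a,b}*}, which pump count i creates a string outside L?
i = 3

xy³z = ε · aaa · bab = aaabab; aaabab has length 6; its halves are aaa and bab, which differ, so it is not in L.
(Other choices also work, e.g. i = 0, 2; only i = 1 is guaranteed to stay in L since xy¹z = s.)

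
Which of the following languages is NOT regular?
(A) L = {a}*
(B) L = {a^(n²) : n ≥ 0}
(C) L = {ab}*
(B) {a^(n²) : n ≥ 0}

(B) L = {a^(n²) : n ≥ 0} is NOT regular.

The pumping lemma can be used to prove this:
After pumping, length is no longer a perfect square

The other languages are regular because they can be recognized by finite automata.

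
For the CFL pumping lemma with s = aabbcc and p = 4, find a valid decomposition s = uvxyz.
u='a', v='a', x='bb', y='c', z='c'

For s = aabbcc with pumping length p = 4:

One valid decomposition:
- u = 'a'
- v = 'a'
- x = 'bb'
- y = 'c'
- z = 'c'

Verification:
- uvxyz = 'a' + 'a' + 'bb' + 'c' + 'c' = aabbcc ✓
- |vxy| = |'abbc'| = 4 ≤ 4 ✓
- |vy| = |'ac'| = 2 > 0 ✓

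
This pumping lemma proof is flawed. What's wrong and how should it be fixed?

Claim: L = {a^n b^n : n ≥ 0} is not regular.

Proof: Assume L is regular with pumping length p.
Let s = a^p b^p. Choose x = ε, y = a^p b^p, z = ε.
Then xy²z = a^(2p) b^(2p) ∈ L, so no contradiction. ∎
Error: The decomposition violates |xy| ≤ p. With y = a^p b^p, |xy| = |y| = 2p > p. (The proof also miscomputes xy²z, which would be a^p b^p a^p b^p rather than a^(2p) b^(2p), and it wrongly treats one harmless decomposition as settling the matter — the prover does not get to choose the decomposition.)

Correction: The pumping lemma requires |xy| ≤ p, and the argument must handle every decomposition satisfying |xy| ≤ p, |y| ≥ 1. Since s starts with p a's, any such y consists only of a's, say y = a^k with k ≥ 1. Then xy²z = a^(p+k) b^p has unequal numbers of a's and b's, so xy²z ∉ L — the required contradiction.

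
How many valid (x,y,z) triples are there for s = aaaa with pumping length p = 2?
3

For s = 'aaaa' with pumping length p = 2:

Constraints: |xy| ≤ 2, |y| > 0

Valid decompositions (|xy| ≤ p, |y| ≥ 1):
  • x='', y='a', z='aaa'
  • x='a', y='a', z='aa'
  • x='', y='aa', z='aa'

Total count: 3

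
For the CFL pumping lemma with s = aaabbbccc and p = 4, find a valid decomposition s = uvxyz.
u='aa', v='a', x='bb', y='b', z='ccc'

For s = aaabbbccc with pumping length p = 4:

One valid decomposition:
- u = 'aa'
- v = 'a'
- x = 'bb'
- y = 'b'
- z = 'ccc'

Verification:
- uvxyz = 'aa' + 'a' + 'bb' + 'b' + 'ccc' = aaabbbccc ✓
- |vxy| = |'abbb'| = 4 ≤ 4 ✓
- |vy| = |'ab'| = 2 > 0 ✓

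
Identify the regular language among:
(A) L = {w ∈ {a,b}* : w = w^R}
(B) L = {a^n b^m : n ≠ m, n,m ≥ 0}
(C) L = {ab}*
(C) {ab}*

(C) L = {ab}* is regular.

This can be recognized by a finite automaton (DFA/NFA).
Regular expressions like {ab}* define regular languages.

The other choices are not regular:
- {a^n b^m : n ≠ m, n,m ≥ 0}: After pumping a's, we can make n = m
- {w ∈ {a,b}* : w = w^R}: After pumping, the string is no longer symmetric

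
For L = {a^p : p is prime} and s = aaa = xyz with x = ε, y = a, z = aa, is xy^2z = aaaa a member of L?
No

xy²z = ε · aa · aa = aaaa.
aaaa has length 4 = 2 × 2, which is not prime, so it is not in L.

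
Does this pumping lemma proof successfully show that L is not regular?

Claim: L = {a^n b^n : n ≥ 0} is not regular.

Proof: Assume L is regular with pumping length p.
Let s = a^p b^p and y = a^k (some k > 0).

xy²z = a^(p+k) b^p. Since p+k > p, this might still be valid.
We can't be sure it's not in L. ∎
The proof is INCORRECT.

Error: The conclusion is wrong.
xy²z = a^(p+k) b^p is definitely NOT in L because the number of a's (p+k) ≠ number of b's (p).
The proof incorrectly doubts what is actually a valid contradiction.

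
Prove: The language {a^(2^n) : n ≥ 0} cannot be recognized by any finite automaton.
Assume for contradiction that L is regular, and let p ≥ 1 be the pumping length given by the pumping lemma.
Choose s = a^(2^p). Then s ∈ L and |s| = 2^p ≥ p.
By the pumping lemma, s = xyz for some x, y, z with |xy| ≤ p, |y| ≥ 1, and xy^i z ∈ L for every i ≥ 0.
Here y = a^k for some k with 1 ≤ k ≤ |xy| ≤ p, and p < 2^p.

Take i = 2: |xy²z| = 2^p + k.
Now 2^p < 2^p + k ≤ 2^p + p < 2^p + 2^p = 2^(p+1).
So |xy²z| lies strictly between the consecutive powers of two 2^p and 2^(p+1), hence is not a power of 2, and xy²z ∉ L.

This contradicts the pumping lemma, which requires xy^i z ∈ L for all i ≥ 0.
Hence L = {a^(2^n) : n ≥ 0} is not regular. ∎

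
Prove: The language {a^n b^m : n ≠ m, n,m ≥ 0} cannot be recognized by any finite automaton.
Assume for contradiction that L is regular, and let p ≥ 1 be the pumping length given by the pumping lemma.
Choose s = a^p b^(p + p!). Then s ∈ L because p ≠ p + p! (as p! ≥ 1), and |s| ≥ p.
By the pumping lemma, s = xyz for some x, y, z with |xy| ≤ p, |y| ≥ 1, and xy^i z ∈ L for every i ≥ 0.
Since |xy| ≤ p and the first p symbols of s are all a's, y = a^k for some k with 1 ≤ k ≤ p.
For every i ≥ 0, xy^i z = a^(p + (i − 1)k) b^(p + p!).

Because 1 ≤ k ≤ p, k divides p!. Let t = p!/k (a positive integer) and take i = t + 1.
Then the number of a's is p + tk = p + p!, which equals the number of b's.
So xy^(t+1) z = a^(p + p!) b^(p + p!) has equally many a's and b's and is NOT in L.

This contradicts the pumping lemma, which requires xy^i z ∈ L for all i ≥ 0.
Hence L = {a^n b^m : n ≠ m, n,m ≥ 0} is not regular. ∎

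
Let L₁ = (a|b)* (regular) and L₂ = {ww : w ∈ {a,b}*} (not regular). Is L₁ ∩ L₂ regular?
No — L₁ ∩ L₂ is not regular.

(a|b)* is all strings over {a,b}, so L₁ ∩ L₂ = {ww : w ∈ {a,b}*} = L₂ itself, which is not regular (pump s = a^p b a^p b).

Note that the bare facts "L₁ regular, L₂ non-regular" do not settle the question by themselves: the closure of regular languages under ∪, ∩, complement and difference applies only when BOTH operands are regular. With a non-regular operand the result can come out regular or non-regular depending on the specific languages, so one has to work out L₁ ∩ L₂ for this particular pair, as above.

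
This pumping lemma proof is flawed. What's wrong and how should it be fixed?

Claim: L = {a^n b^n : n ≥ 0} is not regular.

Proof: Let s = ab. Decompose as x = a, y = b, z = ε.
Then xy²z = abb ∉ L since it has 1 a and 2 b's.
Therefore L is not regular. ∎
Error: The string s = ab might be shorter than the pumping length p.

Correction: Choose s = a^p b^p to ensure |s| ≥ p. Also, the decomposition is wrong: with |xy| ≤ p, y cannot include b's when s starts with p a's.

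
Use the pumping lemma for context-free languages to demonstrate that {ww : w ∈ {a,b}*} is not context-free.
Assume for contradiction that L is context-free, and let p ≥ 1 be the pumping length given by the pumping lemma for CFLs.
Choose s = a^p b^p a^p b^p. Then s ∈ L (take w = a^p b^p) and |s| = 4p ≥ p.
By the CFL pumping lemma, s = uvxyz for some u, v, x, y, z with |vxy| ≤ p, |vy| ≥ 1, and uv^i xy^i z ∈ L for every i ≥ 0.

Write s as four blocks A₁ B₁ A₂ B₂ with A₁ = A₂ = a^p and B₁ = B₂ = b^p. Since |vxy| ≤ p, the window vxy lies inside at most two adjacent blocks. Take i = 0 and let t = uxz, so |t| = 4p − |vy| with 1 ≤ |vy| ≤ p. If |t| is odd, t ∉ L immediately, so assume |vy| is even (hence |vy| ≥ 2) and |t|/2 = 2p − |vy|/2, which satisfies p ≤ |t|/2 ≤ 2p − 1.

Case 1 (vxy inside A₁B₁): t = a^(p−j) b^(p−l) a^p b^p with j + l = |vy|. The second half of t has length < 2p, so it is a suffix of the trailing a^p b^p and ends in b; the first half is a^(p−j) b^(p−l) a^((j+l)/2), which ends in a because (j+l)/2 ≥ 1. The halves differ, so t ∉ L.

Case 2 (vxy inside B₁A₂, straddling the middle): t = a^p b^(p−j) a^(p−l) b^p with j + l = |vy|. If t = ww, then w is a prefix of t of length ≥ p, so w begins with a^p; and w is a suffix of t of length ≥ p, so w ends with b^p. That forces |w| ≥ 2p, contradicting |w| = |t|/2 ≤ 2p − 1. So t ∉ L.

Case 3 (vxy inside A₂B₂): t = a^p b^p a^(p−j) b^(p−l) with j + l = |vy|. The first half of t is a prefix of a^p b^p, so it begins with a; the second half is b^((j+l)/2) a^(p−j) b^(p−l), which begins with b. The halves differ, so t ∉ L.

In every case uv⁰xy⁰z = uxz ∉ L.

This contradicts the CFL pumping lemma, which requires uv^i xy^i z ∈ L for all i ≥ 0.
Hence L = {ww : w ∈ {a,b}*} is not context-free. ∎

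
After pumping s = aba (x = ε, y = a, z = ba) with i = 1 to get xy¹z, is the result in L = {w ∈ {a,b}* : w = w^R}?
Yes

xy¹z = ε · a · ba = aba.
aba reversed is aba, the same string, so it is a palindrome and is in L.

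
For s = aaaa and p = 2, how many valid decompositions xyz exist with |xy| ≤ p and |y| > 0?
3

For s = 'aaaa' with pumping length p = 2:

Constraints: |xy| ≤ 2, |y| > 0

Valid decompositions (|xy| ≤ p, |y| ≥ 1):
  • x='', y='a', z='aaa'
  • x='a', y='a', z='aa'
  • x='', y='aa', z='aa'

Total count: 3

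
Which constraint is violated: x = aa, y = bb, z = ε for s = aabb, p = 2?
Violated: |xy| ≤ p

The decomposition x = aa, y = bb, z = ε for s = aabb with p = 2
violates the constraint: |xy| ≤ p

|xy| = |aabb| = 4 > 2 = p. The decomposition puts too many characters in xy.

Pumping lemma constraints:
1. xyz = s (decomposition is valid)
2. |xy| ≤ p
3. |y| > 0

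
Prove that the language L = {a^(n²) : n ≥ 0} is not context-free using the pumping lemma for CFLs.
Assume for contradiction that L is context-free, and let p ≥ 1 be the pumping length given by the pumping lemma for CFLs.
Choose s = a^(p²). Then s ∈ L and |s| = p² ≥ p.
By the CFL pumping lemma, s = uvxyz for some u, v, x, y, z with |vxy| ≤ p, |vy| ≥ 1, and uv^i xy^i z ∈ L for every i ≥ 0.
All symbols are a's, so only lengths matter: let k = |vy|, with 1 ≤ k ≤ |vxy| ≤ p.

Take i = 2: |uv²xy²z| = p² + k, and p² < p² + k ≤ p² + p < (p + 1)².
So the length lies strictly between consecutive squares and is not a perfect square; uv²xy²z ∉ L.

This contradicts the CFL pumping lemma, which requires uv^i xy^i z ∈ L for all i ≥ 0.
Hence L = {a^(n²) : n ≥ 0} is not context-free. ∎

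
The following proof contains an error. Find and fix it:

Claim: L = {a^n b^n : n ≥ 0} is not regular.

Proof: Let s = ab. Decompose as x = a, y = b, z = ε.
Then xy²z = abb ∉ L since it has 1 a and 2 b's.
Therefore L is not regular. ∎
Error: The string s = ab might be shorter than the pumping length p.

Correction: Choose s = a^p b^p to ensure |s| ≥ p. Also, the decomposition is wrong: with |xy| ≤ p, y cannot include b's when s starts with p a's.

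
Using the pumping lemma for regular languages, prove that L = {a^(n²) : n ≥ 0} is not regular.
Assume for contradiction that L is regular, and let p ≥ 1 be the pumping length given by the pumping lemma.
Choose s = a^(p²). Then s ∈ L and |s| = p² ≥ p.
By the pumping lemma, s = xyz for some x, y, z with |xy| ≤ p, |y| ≥ 1, and xy^i z ∈ L for every i ≥ 0.
Here y = a^k for some k with 1 ≤ k ≤ |xy| ≤ p.

Take i = 2: |xy²z| = p² + k.
Now p² < p² + k ≤ p² + p < p² + 2p + 1 = (p + 1)².
So |xy²z| lies strictly between the consecutive squares p² and (p + 1)², hence is not a perfect square, and xy²z ∉ L.

This contradicts the pumping lemma, which requires xy^i z ∈ L for all i ≥ 0.
Hence L = {a^(n²) : n ≥ 0} is not regular. ∎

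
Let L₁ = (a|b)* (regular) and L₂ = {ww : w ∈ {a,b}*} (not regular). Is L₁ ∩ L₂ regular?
No — L₁ ∩ L₂ is not regular.

(a|b)* is all strings over {a,b}, so L₁ ∩ L₂ = {ww : w ∈ {a,b}*} = L₂ itself, which is not regular (pump s = a^p b a^p b).

Note that the bare facts "L₁ regular, L₂ non-regular" do not settle the question by themselves: the closure of regular languages under ∪, ∩, complement and difference applies only when BOTH operands are regular. With a non-regular operand the result can come out regular or non-regular depending on the specific languages, so one has to work out L₁ ∩ L₂ for this particular pair, as above.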